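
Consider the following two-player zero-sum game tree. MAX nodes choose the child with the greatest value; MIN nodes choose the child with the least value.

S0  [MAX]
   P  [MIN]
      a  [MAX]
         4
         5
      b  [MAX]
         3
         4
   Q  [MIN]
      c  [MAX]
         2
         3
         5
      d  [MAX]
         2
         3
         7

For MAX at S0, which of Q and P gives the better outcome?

c (MAX): max(2, 3, 5) = 5
d (MAX): max(2, 3, 7) = 7
Q (MIN): min(5, 7) = 5
a (MAX): max(4, 5) = 5
b (MAX): max(3, 4) = 4
P (MIN): min(5, 4) = 4
MAX prefers the higher value; Q=5, P=4. Q is better since 5 > 4.

Q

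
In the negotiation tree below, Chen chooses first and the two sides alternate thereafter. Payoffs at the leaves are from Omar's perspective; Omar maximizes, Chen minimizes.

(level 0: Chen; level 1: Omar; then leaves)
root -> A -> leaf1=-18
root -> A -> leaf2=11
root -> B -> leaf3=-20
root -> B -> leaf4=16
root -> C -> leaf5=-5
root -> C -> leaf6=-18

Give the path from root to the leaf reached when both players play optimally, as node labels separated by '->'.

root -> C -> leaf5

A (Omar): max(-18, 11) = 11
B (Omar): max(-20, 16) = 16
C (Omar): max(-5, -18) = -5
root (Chen): min(11, 16, -5) = -5
At root, Chen picks C (lowest: -5).
At C, Omar picks leaf5 (highest: -5).
Terminal value -5.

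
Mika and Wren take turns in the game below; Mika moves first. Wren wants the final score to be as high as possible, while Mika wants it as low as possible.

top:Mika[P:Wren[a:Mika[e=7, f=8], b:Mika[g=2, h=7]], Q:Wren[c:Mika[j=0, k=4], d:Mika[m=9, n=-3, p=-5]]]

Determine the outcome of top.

0

a (Mika): min(7, 8) = 7
b (Mika): min(2, 7) = 2
P (Wren): max(7, 2) = 7
c (Mika): min(0, 4) = 0
d (Mika): min(9, -3, -5) = -5
Q (Wren): max(0, -5) = 0
top (Mika): min(7, 0) = 0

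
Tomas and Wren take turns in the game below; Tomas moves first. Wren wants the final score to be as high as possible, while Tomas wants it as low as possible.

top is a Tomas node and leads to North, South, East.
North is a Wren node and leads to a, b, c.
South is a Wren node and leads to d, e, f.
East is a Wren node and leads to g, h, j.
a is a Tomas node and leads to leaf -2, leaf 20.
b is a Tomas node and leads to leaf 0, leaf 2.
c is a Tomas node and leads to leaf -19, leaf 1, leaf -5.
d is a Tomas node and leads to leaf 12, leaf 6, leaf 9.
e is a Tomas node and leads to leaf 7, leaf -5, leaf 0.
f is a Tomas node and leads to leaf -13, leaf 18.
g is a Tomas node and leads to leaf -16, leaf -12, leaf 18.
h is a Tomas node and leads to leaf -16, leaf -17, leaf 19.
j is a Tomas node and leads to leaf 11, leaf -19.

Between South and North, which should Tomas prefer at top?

North

d (Tomas): min(12, 6, 9) = 6
e (Tomas): min(7, -5, 0) = -5
f (Tomas): min(-13, 18) = -13
South (Wren): max(6, -5, -13) = 6
a (Tomas): min(-2, 20) = -2
b (Tomas): min(0, 2) = 0
c (Tomas): min(-19, 1, -5) = -19
North (Wren): max(-2, 0, -19) = 0
Tomas prefers the lower value; South=6, North=0. North is better since 0 < 6.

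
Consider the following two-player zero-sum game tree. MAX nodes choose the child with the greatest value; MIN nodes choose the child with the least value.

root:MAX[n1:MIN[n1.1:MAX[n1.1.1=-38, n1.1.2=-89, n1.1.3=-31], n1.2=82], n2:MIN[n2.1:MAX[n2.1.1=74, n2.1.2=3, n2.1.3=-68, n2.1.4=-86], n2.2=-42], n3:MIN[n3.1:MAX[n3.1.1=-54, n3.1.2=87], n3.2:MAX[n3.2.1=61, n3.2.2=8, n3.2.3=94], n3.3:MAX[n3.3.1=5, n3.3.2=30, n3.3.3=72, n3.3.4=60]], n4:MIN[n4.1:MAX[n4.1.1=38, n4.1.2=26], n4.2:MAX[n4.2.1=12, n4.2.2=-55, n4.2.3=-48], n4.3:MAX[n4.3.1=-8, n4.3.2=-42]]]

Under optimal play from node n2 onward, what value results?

n2.1 (MAX): max(74, 3, -68, -86) = 74
n2 (MIN): min(74, -42) = -42

-42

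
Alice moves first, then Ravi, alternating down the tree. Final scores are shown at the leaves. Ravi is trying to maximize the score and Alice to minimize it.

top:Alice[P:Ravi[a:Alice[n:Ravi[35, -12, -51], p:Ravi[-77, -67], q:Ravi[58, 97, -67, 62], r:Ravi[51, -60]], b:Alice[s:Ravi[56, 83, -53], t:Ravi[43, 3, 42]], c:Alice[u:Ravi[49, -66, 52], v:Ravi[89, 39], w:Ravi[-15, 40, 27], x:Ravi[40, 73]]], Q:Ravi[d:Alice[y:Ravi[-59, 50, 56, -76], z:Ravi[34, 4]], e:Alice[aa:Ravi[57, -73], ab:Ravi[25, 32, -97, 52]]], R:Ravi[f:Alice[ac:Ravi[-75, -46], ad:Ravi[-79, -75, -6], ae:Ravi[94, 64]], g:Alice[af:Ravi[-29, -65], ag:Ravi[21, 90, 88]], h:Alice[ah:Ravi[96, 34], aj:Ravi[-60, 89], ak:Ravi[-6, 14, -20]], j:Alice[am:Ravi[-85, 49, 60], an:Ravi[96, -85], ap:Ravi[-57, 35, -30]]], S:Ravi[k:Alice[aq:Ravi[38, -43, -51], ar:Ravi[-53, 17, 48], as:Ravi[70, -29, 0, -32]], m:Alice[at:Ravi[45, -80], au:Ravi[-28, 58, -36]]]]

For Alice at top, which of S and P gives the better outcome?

P

aq (Ravi): max(38, -43, -51) = 38
ar (Ravi): max(-53, 17, 48) = 48
as (Ravi): max(70, -29, 0, -32) = 70
k (Alice): min(38, 48, 70) = 38
at (Ravi): max(45, -80) = 45
au (Ravi): max(-28, 58, -36) = 58
m (Alice): min(45, 58) = 45
S (Ravi): max(38, 45) = 45
n (Ravi): max(35, -12, -51) = 35
p (Ravi): max(-77, -67) = -67
q (Ravi): max(58, 97, -67, 62) = 97
r (Ravi): max(51, -60) = 51
a (Alice): min(35, -67, 97, 51) = -67
s (Ravi): max(56, 83, -53) = 83
t (Ravi): max(43, 3, 42) = 43
b (Alice): min(83, 43) = 43
u (Ravi): max(49, -66, 52) = 52
v (Ravi): max(89, 39) = 89
w (Ravi): max(-15, 40, 27) = 40
x (Ravi): max(40, 73) = 73
c (Alice): min(52, 89, 40, 73) = 40
P (Ravi): max(-67, 43, 40) = 43
Alice prefers the lower value; S=45, P=43. P is better since 43 < 45.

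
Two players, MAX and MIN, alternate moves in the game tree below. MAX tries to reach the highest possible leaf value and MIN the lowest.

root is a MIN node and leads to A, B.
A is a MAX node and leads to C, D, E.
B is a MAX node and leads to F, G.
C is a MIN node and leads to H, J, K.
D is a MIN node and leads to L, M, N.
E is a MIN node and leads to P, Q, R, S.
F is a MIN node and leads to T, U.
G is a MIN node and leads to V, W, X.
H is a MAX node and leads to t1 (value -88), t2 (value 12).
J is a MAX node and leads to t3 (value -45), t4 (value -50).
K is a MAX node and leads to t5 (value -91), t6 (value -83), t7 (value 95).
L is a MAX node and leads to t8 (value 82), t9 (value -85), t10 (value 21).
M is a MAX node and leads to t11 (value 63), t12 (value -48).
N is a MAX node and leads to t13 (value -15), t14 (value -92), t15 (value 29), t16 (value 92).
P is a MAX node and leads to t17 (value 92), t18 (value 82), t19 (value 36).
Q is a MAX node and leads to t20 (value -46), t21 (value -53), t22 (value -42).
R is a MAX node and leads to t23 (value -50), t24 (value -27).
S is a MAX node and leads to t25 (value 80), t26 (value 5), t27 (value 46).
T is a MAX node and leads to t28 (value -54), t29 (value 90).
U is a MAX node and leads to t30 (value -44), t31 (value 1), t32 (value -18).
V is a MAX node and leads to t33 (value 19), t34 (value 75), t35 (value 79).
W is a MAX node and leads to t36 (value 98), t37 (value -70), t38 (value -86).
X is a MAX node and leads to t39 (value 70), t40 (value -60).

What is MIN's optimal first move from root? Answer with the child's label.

H (MAX): max(-88, 12) = 12
J (MAX): max(-45, -50) = -45
K (MAX): max(-91, -83, 95) = 95
C (MIN): min(12, -45, 95) = -45
L (MAX): max(82, -85, 21) = 82
M (MAX): max(63, -48) = 63
N (MAX): max(-15, -92, 29, 92) = 92
D (MIN): min(82, 63, 92) = 63
P (MAX): max(92, 82, 36) = 92
Q (MAX): max(-46, -53, -42) = -42
R (MAX): max(-50, -27) = -27
S (MAX): max(80, 5, 46) = 80
E (MIN): min(92, -42, -27, 80) = -42
A (MAX): max(-45, 63, -42) = 63
T (MAX): max(-54, 90) = 90
U (MAX): max(-44, 1, -18) = 1
F (MIN): min(90, 1) = 1
V (MAX): max(19, 75, 79) = 79
W (MAX): max(98, -70, -86) = 98
X (MAX): max(70, -60) = 70
G (MIN): min(79, 98, 70) = 70
B (MAX): max(1, 70) = 70
root (MIN): min(63, 70) = 63
MIN at root wants the lowest of {A=63, B=70}, so chooses A.

A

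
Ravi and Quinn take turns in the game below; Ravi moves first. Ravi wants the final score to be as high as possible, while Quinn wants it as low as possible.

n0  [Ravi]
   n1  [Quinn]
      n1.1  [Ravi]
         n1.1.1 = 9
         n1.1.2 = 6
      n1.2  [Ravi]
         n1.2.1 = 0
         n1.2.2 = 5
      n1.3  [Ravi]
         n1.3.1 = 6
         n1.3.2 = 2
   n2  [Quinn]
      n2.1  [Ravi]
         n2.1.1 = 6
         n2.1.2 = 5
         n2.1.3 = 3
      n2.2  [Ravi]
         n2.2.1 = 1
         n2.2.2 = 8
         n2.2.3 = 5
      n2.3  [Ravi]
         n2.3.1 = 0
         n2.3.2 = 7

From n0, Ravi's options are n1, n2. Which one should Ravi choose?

n2

n1.1 (Ravi): max(9, 6) = 9
n1.2 (Ravi): max(0, 5) = 5
n1.3 (Ravi): max(6, 2) = 6
n1 (Quinn): min(9, 5, 6) = 5
n2.1 (Ravi): max(6, 5, 3) = 6
n2.2 (Ravi): max(1, 8, 5) = 8
n2.3 (Ravi): max(0, 7) = 7
n2 (Quinn): min(6, 8, 7) = 6
n0 (Ravi): max(5, 6) = 6
Ravi at n0 wants the highest of {n1=5, n2=6}, so chooses n2.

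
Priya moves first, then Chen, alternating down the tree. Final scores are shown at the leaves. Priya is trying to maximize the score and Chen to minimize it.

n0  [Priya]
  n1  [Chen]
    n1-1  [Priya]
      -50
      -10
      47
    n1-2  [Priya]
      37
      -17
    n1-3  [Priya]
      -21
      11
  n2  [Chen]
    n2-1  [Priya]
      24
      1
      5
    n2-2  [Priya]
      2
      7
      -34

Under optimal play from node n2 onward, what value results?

n2-1 (Priya): max(24, 1, 5) = 24
n2-2 (Priya): max(2, 7, -34) = 7
n2 (Chen): min(24, 7) = 7

7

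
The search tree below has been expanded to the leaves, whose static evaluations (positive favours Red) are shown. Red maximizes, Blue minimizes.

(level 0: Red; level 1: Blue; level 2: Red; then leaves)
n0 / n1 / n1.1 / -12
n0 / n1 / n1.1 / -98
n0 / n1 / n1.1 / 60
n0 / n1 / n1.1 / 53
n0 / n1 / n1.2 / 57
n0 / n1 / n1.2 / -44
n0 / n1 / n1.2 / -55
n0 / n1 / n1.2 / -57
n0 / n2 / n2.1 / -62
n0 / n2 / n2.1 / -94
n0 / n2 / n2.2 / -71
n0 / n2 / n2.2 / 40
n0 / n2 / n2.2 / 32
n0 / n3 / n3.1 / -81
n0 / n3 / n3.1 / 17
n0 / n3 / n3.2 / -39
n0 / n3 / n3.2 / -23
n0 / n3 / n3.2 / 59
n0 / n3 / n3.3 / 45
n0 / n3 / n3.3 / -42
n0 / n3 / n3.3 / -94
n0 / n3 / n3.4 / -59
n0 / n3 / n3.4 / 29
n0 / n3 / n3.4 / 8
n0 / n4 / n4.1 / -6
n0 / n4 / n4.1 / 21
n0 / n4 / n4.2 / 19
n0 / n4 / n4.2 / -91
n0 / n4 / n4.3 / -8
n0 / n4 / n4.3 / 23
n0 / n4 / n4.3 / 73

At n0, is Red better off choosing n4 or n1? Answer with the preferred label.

n4.1 (Red): max(-6, 21) = 21
n4.2 (Red): max(19, -91) = 19
n4.3 (Red): max(-8, 23, 73) = 73
n4 (Blue): min(21, 19, 73) = 19
n1.1 (Red): max(-12, -98, 60, 53) = 60
n1.2 (Red): max(57, -44, -55, -57) = 57
n1 (Blue): min(60, 57) = 57
Red prefers the higher value; n4=19, n1=57. n1 is better since 57 > 19.

n1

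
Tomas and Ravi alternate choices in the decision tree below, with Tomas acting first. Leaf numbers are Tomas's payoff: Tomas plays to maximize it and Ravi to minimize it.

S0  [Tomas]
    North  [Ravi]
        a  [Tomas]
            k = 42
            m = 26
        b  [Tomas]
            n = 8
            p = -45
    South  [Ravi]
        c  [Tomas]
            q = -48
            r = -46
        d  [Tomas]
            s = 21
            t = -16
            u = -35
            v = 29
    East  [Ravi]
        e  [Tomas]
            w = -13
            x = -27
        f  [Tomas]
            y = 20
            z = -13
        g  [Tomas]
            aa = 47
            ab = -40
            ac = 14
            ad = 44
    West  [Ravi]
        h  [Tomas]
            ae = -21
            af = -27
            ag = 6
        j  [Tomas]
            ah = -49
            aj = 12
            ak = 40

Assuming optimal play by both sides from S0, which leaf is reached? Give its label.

n

a (Tomas): max(42, 26) = 42
b (Tomas): max(8, -45) = 8
North (Ravi): min(42, 8) = 8
c (Tomas): max(-48, -46) = -46
d (Tomas): max(21, -16, -35, 29) = 29
South (Ravi): min(-46, 29) = -46
e (Tomas): max(-13, -27) = -13
f (Tomas): max(20, -13) = 20
g (Tomas): max(47, -40, 14, 44) = 47
East (Ravi): min(-13, 20, 47) = -13
h (Tomas): max(-21, -27, 6) = 6
j (Tomas): max(-49, 12, 40) = 40
West (Ravi): min(6, 40) = 6
S0 (Tomas): max(8, -46, -13, 6) = 8
At S0, Tomas picks North (highest: 8).
At North, Ravi picks b (lowest: 8).
At b, Tomas picks n (highest: 8).
Terminal value 8.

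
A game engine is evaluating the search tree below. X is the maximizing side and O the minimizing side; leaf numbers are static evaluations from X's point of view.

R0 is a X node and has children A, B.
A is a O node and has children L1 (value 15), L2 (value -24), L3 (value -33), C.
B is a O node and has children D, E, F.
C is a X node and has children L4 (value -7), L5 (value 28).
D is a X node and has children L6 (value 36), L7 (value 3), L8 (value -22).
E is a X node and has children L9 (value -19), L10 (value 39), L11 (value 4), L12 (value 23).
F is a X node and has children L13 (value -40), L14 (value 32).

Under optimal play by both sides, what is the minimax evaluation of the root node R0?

32

C (X): max(-7, 28) = 28
A (O): min(15, -24, -33, 28) = -33
D (X): max(36, 3, -22) = 36
E (X): max(-19, 39, 4, 23) = 39
F (X): max(-40, 32) = 32
B (O): min(36, 39, 32) = 32
R0 (X): max(-33, 32) = 32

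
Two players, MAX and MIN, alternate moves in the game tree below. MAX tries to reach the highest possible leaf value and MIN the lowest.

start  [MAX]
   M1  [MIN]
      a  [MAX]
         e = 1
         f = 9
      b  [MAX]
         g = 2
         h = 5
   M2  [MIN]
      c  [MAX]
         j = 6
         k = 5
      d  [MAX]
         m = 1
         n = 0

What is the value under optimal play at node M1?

5

a (MAX): max(1, 9) = 9
b (MAX): max(2, 5) = 5
M1 (MIN): min(9, 5) = 5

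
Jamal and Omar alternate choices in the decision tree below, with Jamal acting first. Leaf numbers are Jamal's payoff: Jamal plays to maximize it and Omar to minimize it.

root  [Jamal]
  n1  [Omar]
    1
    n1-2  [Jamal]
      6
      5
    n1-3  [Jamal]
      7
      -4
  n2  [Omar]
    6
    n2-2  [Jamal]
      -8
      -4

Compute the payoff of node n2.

n2-2 (Jamal): max(-8, -4) = -4
n2 (Omar): min(6, -4) = -4

-4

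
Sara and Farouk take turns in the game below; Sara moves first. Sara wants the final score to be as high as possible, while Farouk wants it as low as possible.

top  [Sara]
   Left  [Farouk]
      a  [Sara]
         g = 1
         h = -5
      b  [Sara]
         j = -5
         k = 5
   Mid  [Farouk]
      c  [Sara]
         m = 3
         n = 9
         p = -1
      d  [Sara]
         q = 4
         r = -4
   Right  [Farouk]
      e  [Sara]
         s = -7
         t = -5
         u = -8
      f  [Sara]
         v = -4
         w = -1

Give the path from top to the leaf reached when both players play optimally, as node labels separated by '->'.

top -> Mid -> d -> q

a (Sara): max(1, -5) = 1
b (Sara): max(-5, 5) = 5
Left (Farouk): min(1, 5) = 1
c (Sara): max(3, 9, -1) = 9
d (Sara): max(4, -4) = 4
Mid (Farouk): min(9, 4) = 4
e (Sara): max(-7, -5, -8) = -5
f (Sara): max(-4, -1) = -1
Right (Farouk): min(-5, -1) = -5
top (Sara): max(1, 4, -5) = 4
At top, Sara picks Mid (highest: 4).
At Mid, Farouk picks d (lowest: 4).
At d, Sara picks q (highest: 4).
Terminal value 4.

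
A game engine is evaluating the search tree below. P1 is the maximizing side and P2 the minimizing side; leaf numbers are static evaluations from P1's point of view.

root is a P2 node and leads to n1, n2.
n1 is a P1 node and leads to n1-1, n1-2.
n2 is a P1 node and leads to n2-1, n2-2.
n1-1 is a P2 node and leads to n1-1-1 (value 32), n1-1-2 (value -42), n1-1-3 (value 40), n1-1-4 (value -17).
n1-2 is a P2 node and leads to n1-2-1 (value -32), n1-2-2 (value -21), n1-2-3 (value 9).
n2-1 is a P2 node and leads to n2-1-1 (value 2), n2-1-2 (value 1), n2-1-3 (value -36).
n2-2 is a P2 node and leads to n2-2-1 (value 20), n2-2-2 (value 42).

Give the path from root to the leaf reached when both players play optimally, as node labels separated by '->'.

n1-1 (P2): min(32, -42, 40, -17) = -42
n1-2 (P2): min(-32, -21, 9) = -32
n1 (P1): max(-42, -32) = -32
n2-1 (P2): min(2, 1, -36) = -36
n2-2 (P2): min(20, 42) = 20
n2 (P1): max(-36, 20) = 20
root (P2): min(-32, 20) = -32
At root, P2 picks n1 (lowest: -32).
At n1, P1 picks n1-2 (highest: -32).
At n1-2, P2 picks n1-2-1 (lowest: -32).
Terminal value -32.

root -> n1 -> n1-2 -> n1-2-1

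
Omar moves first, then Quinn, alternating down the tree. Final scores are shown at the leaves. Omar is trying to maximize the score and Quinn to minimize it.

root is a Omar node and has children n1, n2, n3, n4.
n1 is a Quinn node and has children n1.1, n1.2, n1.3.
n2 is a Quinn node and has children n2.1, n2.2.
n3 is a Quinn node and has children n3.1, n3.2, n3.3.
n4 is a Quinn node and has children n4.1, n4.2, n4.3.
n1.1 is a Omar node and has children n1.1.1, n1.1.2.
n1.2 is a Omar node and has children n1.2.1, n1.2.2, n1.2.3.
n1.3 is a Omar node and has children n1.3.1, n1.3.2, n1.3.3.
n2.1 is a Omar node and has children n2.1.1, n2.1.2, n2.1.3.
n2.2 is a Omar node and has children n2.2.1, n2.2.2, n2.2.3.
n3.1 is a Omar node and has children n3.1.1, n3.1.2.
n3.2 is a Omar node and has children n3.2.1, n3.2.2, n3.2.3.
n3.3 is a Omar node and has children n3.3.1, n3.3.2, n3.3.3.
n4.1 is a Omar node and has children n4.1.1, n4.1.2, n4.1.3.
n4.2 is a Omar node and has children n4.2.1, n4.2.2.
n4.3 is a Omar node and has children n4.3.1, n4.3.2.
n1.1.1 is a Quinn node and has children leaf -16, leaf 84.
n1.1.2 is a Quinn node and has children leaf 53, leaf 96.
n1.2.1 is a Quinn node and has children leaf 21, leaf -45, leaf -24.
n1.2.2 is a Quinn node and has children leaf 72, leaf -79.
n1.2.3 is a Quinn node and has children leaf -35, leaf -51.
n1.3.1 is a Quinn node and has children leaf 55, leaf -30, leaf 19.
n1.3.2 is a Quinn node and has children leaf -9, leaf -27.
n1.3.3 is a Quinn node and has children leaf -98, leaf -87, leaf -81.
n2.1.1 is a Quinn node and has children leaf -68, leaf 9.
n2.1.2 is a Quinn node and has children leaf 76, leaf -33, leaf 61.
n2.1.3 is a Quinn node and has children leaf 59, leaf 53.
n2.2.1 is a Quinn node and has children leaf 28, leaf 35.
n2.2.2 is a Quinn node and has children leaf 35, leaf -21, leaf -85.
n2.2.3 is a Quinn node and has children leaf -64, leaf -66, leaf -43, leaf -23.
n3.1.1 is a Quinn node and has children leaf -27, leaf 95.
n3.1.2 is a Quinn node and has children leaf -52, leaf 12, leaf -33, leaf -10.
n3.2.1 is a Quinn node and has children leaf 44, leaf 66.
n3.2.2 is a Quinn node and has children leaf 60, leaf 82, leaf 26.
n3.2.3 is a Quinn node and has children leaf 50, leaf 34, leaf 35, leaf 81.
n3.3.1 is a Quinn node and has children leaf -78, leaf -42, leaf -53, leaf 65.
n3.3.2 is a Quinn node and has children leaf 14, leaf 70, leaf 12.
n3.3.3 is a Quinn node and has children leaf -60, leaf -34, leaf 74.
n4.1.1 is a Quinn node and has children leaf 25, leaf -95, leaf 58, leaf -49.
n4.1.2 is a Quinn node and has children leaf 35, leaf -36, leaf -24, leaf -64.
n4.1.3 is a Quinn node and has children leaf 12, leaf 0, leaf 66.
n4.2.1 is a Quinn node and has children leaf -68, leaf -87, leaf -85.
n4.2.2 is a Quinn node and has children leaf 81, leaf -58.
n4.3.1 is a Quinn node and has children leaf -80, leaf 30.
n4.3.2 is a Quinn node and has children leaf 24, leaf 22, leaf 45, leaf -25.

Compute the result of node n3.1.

-27

n3.1.1 (Quinn): min(-27, 95) = -27
n3.1.2 (Quinn): min(-52, 12, -33, -10) = -52
n3.1 (Omar): max(-27, -52) = -27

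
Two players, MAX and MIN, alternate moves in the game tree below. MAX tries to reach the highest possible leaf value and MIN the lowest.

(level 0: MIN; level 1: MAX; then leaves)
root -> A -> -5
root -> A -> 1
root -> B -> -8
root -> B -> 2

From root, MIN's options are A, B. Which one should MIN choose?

A

A (MAX): max(-5, 1) = 1
B (MAX): max(-8, 2) = 2
root (MIN): min(1, 2) = 1
MIN at root wants the lowest of {A=1, B=2}, so chooses A.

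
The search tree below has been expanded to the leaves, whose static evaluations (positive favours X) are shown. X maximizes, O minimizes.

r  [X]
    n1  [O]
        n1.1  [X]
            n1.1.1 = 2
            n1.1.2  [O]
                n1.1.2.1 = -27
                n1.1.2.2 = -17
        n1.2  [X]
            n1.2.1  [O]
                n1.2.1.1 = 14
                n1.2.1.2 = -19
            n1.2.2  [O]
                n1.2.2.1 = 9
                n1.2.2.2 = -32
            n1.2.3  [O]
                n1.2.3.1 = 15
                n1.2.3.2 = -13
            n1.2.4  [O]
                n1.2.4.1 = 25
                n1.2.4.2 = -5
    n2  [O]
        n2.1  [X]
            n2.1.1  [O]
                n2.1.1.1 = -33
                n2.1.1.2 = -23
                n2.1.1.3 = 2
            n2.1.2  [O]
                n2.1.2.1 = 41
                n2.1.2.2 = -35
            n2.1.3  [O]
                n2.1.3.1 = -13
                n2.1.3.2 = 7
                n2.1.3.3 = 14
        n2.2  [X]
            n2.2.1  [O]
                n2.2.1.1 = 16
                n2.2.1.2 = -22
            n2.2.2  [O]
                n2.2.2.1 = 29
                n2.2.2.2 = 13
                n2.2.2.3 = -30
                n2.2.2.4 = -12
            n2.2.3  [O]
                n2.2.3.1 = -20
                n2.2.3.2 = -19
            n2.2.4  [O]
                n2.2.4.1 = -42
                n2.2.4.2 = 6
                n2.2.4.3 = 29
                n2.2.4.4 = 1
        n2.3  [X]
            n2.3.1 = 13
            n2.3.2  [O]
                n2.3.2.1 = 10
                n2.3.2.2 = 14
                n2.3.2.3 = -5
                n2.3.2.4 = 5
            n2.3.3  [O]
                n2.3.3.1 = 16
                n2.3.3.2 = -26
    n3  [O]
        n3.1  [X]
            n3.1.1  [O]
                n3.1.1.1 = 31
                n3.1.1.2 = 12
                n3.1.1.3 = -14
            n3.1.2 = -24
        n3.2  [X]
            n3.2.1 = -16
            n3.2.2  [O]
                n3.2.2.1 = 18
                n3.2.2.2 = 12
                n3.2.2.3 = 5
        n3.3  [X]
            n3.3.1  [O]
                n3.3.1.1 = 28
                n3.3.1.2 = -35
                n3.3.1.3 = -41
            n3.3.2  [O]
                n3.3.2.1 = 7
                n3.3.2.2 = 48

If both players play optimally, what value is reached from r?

-5

n1.1.2 (O): min(-27, -17) = -27
n1.1 (X): max(2, -27) = 2
n1.2.1 (O): min(14, -19) = -19
n1.2.2 (O): min(9, -32) = -32
n1.2.3 (O): min(15, -13) = -13
n1.2.4 (O): min(25, -5) = -5
n1.2 (X): max(-19, -32, -13, -5) = -5
n1 (O): min(2, -5) = -5
n2.1.1 (O): min(-33, -23, 2) = -33
n2.1.2 (O): min(41, -35) = -35
n2.1.3 (O): min(-13, 7, 14) = -13
n2.1 (X): max(-33, -35, -13) = -13
n2.2.1 (O): min(16, -22) = -22
n2.2.2 (O): min(29, 13, -30, -12) = -30
n2.2.3 (O): min(-20, -19) = -20
n2.2.4 (O): min(-42, 6, 29, 1) = -42
n2.2 (X): max(-22, -30, -20, -42) = -20
n2.3.2 (O): min(10, 14, -5, 5) = -5
n2.3.3 (O): min(16, -26) = -26
n2.3 (X): max(13, -5, -26) = 13
n2 (O): min(-13, -20, 13) = -20
n3.1.1 (O): min(31, 12, -14) = -14
n3.1 (X): max(-14, -24) = -14
n3.2.2 (O): min(18, 12, 5) = 5
n3.2 (X): max(-16, 5) = 5
n3.3.1 (O): min(28, -35, -41) = -41
n3.3.2 (O): min(7, 48) = 7
n3.3 (X): max(-41, 7) = 7
n3 (O): min(-14, 5, 7) = -14
r (X): max(-5, -20, -14) = -5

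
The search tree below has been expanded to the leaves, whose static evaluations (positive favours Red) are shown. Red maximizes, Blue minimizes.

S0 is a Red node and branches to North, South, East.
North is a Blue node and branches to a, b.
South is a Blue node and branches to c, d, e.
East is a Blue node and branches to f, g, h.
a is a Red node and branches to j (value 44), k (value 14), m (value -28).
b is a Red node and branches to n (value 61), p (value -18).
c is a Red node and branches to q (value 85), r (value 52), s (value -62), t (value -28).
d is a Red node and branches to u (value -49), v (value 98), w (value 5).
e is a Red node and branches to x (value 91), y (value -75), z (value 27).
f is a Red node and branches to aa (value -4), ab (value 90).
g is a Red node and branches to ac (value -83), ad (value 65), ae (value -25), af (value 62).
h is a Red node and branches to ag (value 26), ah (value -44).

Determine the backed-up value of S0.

85

a (Red): max(44, 14, -28) = 44
b (Red): max(61, -18) = 61
North (Blue): min(44, 61) = 44
c (Red): max(85, 52, -62, -28) = 85
d (Red): max(-49, 98, 5) = 98
e (Red): max(91, -75, 27) = 91
South (Blue): min(85, 98, 91) = 85
f (Red): max(-4, 90) = 90
g (Red): max(-83, 65, -25, 62) = 65
h (Red): max(26, -44) = 26
East (Blue): min(90, 65, 26) = 26
S0 (Red): max(44, 85, 26) = 85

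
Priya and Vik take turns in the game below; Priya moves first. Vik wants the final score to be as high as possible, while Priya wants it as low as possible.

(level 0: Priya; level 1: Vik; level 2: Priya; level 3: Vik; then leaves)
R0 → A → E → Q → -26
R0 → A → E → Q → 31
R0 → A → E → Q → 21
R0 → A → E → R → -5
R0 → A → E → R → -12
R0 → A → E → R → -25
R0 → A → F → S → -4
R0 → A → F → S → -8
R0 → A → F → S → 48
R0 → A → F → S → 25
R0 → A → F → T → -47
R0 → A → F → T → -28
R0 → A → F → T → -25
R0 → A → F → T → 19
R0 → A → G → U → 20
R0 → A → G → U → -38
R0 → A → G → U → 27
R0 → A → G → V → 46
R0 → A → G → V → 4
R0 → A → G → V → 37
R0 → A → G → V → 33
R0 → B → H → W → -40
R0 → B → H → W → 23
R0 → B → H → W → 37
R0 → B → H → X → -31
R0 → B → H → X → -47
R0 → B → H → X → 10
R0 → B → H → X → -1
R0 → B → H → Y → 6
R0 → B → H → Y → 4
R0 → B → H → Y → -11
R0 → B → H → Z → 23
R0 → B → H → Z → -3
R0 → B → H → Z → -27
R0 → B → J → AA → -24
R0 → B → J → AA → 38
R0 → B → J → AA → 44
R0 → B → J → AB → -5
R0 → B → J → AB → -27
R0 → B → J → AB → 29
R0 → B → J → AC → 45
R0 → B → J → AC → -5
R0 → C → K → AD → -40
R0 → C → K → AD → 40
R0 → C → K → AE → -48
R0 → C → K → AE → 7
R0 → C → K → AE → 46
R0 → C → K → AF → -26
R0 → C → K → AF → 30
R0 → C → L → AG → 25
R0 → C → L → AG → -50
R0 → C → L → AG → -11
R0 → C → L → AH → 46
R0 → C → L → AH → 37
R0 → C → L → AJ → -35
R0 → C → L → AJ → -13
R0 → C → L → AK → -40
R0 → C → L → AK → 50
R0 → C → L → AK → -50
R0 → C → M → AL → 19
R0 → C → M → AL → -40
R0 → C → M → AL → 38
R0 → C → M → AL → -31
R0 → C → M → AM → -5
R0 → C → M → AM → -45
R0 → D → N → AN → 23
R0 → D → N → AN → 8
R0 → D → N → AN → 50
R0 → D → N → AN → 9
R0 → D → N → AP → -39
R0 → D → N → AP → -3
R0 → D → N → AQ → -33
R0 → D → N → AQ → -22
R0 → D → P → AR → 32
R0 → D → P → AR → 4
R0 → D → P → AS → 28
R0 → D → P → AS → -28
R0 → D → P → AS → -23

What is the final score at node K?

30

AD (Vik): max(-40, 40) = 40
AE (Vik): max(-48, 7, 46) = 46
AF (Vik): max(-26, 30) = 30
K (Priya): min(40, 46, 30) = 30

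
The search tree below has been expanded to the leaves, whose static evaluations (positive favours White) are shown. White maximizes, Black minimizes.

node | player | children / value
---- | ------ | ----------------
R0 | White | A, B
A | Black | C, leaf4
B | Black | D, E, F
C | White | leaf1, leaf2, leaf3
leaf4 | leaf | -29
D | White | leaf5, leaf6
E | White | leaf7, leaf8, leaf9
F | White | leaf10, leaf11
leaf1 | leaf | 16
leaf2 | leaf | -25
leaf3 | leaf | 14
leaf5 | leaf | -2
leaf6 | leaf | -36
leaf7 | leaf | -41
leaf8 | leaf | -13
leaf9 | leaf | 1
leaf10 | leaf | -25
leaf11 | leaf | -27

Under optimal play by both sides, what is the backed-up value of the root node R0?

C (White): max(16, -25, 14) = 16
A (Black): min(16, -29) = -29
D (White): max(-2, -36) = -2
E (White): max(-41, -13, 1) = 1
F (White): max(-25, -27) = -25
B (Black): min(-2, 1, -25) = -25
R0 (White): max(-29, -25) = -25

-25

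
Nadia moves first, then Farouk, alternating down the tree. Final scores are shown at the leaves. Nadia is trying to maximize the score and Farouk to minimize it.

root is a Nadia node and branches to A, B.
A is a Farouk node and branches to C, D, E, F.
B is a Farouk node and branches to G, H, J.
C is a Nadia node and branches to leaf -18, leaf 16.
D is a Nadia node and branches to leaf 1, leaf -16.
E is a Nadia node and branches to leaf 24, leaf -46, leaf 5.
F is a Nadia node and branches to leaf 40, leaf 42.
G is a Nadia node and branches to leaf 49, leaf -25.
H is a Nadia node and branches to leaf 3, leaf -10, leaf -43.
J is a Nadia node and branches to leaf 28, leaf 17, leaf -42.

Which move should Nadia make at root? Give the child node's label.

C (Nadia): max(-18, 16) = 16
D (Nadia): max(1, -16) = 1
E (Nadia): max(24, -46, 5) = 24
F (Nadia): max(40, 42) = 42
A (Farouk): min(16, 1, 24, 42) = 1
G (Nadia): max(49, -25) = 49
H (Nadia): max(3, -10, -43) = 3
J (Nadia): max(28, 17, -42) = 28
B (Farouk): min(49, 3, 28) = 3
root (Nadia): max(1, 3) = 3
Nadia at root wants the highest of {A=1, B=3}, so chooses B.

B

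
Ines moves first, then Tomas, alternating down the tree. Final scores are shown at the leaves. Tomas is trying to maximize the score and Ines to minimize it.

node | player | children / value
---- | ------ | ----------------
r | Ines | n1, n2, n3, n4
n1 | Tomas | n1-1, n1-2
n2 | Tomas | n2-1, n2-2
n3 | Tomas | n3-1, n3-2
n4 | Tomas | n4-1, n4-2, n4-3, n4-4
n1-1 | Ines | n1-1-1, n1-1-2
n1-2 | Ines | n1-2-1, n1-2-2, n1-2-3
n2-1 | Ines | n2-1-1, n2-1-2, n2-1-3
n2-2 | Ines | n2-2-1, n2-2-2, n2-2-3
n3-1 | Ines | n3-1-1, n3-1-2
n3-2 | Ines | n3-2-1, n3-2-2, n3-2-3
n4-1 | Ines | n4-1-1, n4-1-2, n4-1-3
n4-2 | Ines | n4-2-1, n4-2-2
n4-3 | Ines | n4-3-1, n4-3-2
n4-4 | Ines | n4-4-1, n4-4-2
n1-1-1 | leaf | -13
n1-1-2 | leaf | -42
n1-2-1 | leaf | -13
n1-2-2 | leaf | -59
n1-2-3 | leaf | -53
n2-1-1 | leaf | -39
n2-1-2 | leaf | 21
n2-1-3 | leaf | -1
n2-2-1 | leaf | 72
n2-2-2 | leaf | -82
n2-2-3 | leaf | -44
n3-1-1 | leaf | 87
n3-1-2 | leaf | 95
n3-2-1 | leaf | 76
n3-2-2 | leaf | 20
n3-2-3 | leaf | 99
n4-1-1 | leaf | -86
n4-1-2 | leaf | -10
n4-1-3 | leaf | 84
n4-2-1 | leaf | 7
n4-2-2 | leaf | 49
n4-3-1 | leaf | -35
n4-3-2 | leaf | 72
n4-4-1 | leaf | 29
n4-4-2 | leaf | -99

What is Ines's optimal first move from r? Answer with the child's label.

n1

n1-1 (Ines): min(-13, -42) = -42
n1-2 (Ines): min(-13, -59, -53) = -59
n1 (Tomas): max(-42, -59) = -42
n2-1 (Ines): min(-39, 21, -1) = -39
n2-2 (Ines): min(72, -82, -44) = -82
n2 (Tomas): max(-39, -82) = -39
n3-1 (Ines): min(87, 95) = 87
n3-2 (Ines): min(76, 20, 99) = 20
n3 (Tomas): max(87, 20) = 87
n4-1 (Ines): min(-86, -10, 84) = -86
n4-2 (Ines): min(7, 49) = 7
n4-3 (Ines): min(-35, 72) = -35
n4-4 (Ines): min(29, -99) = -99
n4 (Tomas): max(-86, 7, -35, -99) = 7
r (Ines): min(-42, -39, 87, 7) = -42
Ines at r wants the lowest of {n1=-42, n2=-39, n3=87, n4=7}, so chooses n1.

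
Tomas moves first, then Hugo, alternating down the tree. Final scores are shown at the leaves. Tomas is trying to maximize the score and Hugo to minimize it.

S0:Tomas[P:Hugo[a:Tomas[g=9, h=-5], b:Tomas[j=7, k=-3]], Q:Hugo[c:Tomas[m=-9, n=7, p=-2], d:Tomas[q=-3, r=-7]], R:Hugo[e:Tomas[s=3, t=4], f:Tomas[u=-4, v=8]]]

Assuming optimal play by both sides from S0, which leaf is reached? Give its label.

j

a (Tomas): max(9, -5) = 9
b (Tomas): max(7, -3) = 7
P (Hugo): min(9, 7) = 7
c (Tomas): max(-9, 7, -2) = 7
d (Tomas): max(-3, -7) = -3
Q (Hugo): min(7, -3) = -3
e (Tomas): max(3, 4) = 4
f (Tomas): max(-4, 8) = 8
R (Hugo): min(4, 8) = 4
S0 (Tomas): max(7, -3, 4) = 7
At S0, Tomas picks P (highest: 7).
At P, Hugo picks b (lowest: 7).
At b, Tomas picks j (highest: 7).
Terminal value 7.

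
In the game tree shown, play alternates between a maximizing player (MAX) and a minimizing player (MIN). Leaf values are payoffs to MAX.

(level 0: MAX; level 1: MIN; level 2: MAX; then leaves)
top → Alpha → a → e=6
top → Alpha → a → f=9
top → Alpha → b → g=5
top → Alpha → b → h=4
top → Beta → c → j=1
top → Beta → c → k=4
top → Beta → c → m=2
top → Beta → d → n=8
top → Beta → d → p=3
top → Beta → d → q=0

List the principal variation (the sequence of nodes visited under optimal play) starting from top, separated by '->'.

a (MAX): max(6, 9) = 9
b (MAX): max(5, 4) = 5
Alpha (MIN): min(9, 5) = 5
c (MAX): max(1, 4, 2) = 4
d (MAX): max(8, 3, 0) = 8
Beta (MIN): min(4, 8) = 4
top (MAX): max(5, 4) = 5
At top, MAX picks Alpha (highest: 5).
At Alpha, MIN picks b (lowest: 5).
At b, MAX picks g (highest: 5).
Terminal value 5.

top -> Alpha -> b -> g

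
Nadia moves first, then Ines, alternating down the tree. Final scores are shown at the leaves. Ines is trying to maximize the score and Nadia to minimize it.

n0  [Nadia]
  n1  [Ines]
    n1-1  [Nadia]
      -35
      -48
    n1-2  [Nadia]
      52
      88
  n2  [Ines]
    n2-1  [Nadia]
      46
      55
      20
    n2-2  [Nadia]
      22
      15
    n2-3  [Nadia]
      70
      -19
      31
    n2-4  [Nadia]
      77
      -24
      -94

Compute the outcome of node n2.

20

n2-1 (Nadia): min(46, 55, 20) = 20
n2-2 (Nadia): min(22, 15) = 15
n2-3 (Nadia): min(70, -19, 31) = -19
n2-4 (Nadia): min(77, -24, -94) = -94
n2 (Ines): max(20, 15, -19, -94) = 20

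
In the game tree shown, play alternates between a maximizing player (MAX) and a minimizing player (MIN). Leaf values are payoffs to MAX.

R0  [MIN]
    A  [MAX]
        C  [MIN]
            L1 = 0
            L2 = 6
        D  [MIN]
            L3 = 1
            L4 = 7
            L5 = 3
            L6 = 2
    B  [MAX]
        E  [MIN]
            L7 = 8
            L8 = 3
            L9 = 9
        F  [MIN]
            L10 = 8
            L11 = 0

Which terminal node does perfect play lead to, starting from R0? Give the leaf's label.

C (MIN): min(0, 6) = 0
D (MIN): min(1, 7, 3, 2) = 1
A (MAX): max(0, 1) = 1
E (MIN): min(8, 3, 9) = 3
F (MIN): min(8, 0) = 0
B (MAX): max(3, 0) = 3
R0 (MIN): min(1, 3) = 1
At R0, MIN picks A (lowest: 1).
At A, MAX picks D (highest: 1).
At D, MIN picks L3 (lowest: 1).
Terminal value 1.

L3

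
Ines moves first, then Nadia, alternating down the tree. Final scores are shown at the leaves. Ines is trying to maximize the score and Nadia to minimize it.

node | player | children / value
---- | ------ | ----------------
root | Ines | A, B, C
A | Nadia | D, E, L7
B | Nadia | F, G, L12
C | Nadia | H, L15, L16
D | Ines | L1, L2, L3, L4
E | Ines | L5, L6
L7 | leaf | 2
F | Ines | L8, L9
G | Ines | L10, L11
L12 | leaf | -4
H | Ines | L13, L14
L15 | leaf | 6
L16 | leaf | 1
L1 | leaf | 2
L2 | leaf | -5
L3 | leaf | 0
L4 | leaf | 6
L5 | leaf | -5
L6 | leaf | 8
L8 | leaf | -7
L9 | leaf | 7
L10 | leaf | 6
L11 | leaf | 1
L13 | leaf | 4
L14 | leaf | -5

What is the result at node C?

1

H (Ines): max(4, -5) = 4
C (Nadia): min(4, 6, 1) = 1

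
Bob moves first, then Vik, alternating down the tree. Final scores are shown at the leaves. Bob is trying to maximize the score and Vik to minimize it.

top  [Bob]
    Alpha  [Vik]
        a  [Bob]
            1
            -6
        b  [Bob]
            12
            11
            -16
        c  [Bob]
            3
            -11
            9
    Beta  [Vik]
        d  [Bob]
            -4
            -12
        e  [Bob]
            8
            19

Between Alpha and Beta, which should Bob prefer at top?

Alpha

a (Bob): max(1, -6) = 1
b (Bob): max(12, 11, -16) = 12
c (Bob): max(3, -11, 9) = 9
Alpha (Vik): min(1, 12, 9) = 1
d (Bob): max(-4, -12) = -4
e (Bob): max(8, 19) = 19
Beta (Vik): min(-4, 19) = -4
Bob prefers the higher value; Alpha=1, Beta=-4. Alpha is better since 1 > -4.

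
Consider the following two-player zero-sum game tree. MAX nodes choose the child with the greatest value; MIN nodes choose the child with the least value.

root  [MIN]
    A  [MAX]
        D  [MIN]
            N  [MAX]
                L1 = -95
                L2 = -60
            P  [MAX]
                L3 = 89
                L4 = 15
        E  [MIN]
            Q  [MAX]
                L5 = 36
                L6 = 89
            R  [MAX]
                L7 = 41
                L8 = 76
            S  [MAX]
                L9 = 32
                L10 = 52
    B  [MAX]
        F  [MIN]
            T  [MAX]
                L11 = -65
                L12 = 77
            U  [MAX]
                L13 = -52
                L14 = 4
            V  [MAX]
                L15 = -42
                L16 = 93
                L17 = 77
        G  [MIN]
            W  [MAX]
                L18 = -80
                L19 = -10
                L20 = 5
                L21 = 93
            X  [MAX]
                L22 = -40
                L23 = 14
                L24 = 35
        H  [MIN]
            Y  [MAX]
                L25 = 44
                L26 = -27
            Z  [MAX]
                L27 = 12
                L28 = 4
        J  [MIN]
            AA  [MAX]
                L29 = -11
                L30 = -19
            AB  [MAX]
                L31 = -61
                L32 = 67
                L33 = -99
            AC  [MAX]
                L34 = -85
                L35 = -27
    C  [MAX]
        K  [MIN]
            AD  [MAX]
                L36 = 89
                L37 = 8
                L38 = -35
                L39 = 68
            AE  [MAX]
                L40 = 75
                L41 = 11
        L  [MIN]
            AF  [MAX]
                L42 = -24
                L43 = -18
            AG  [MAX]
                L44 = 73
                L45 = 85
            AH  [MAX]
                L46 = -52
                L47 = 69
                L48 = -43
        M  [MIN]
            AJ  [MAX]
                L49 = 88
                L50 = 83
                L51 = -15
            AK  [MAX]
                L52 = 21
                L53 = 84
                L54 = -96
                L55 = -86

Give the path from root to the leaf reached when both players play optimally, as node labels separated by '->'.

root -> B -> G -> X -> L24

N (MAX): max(-95, -60) = -60
P (MAX): max(89, 15) = 89
D (MIN): min(-60, 89) = -60
Q (MAX): max(36, 89) = 89
R (MAX): max(41, 76) = 76
S (MAX): max(32, 52) = 52
E (MIN): min(89, 76, 52) = 52
A (MAX): max(-60, 52) = 52
T (MAX): max(-65, 77) = 77
U (MAX): max(-52, 4) = 4
V (MAX): max(-42, 93, 77) = 93
F (MIN): min(77, 4, 93) = 4
W (MAX): max(-80, -10, 5, 93) = 93
X (MAX): max(-40, 14, 35) = 35
G (MIN): min(93, 35) = 35
Y (MAX): max(44, -27) = 44
Z (MAX): max(12, 4) = 12
H (MIN): min(44, 12) = 12
AA (MAX): max(-11, -19) = -11
AB (MAX): max(-61, 67, -99) = 67
AC (MAX): max(-85, -27) = -27
J (MIN): min(-11, 67, -27) = -27
B (MAX): max(4, 35, 12, -27) = 35
AD (MAX): max(89, 8, -35, 68) = 89
AE (MAX): max(75, 11) = 75
K (MIN): min(89, 75) = 75
AF (MAX): max(-24, -18) = -18
AG (MAX): max(73, 85) = 85
AH (MAX): max(-52, 69, -43) = 69
L (MIN): min(-18, 85, 69) = -18
AJ (MAX): max(88, 83, -15) = 88
AK (MAX): max(21, 84, -96, -86) = 84
M (MIN): min(88, 84) = 84
C (MAX): max(75, -18, 84) = 84
root (MIN): min(52, 35, 84) = 35
At root, MIN picks B (lowest: 35).
At B, MAX picks G (highest: 35).
At G, MIN picks X (lowest: 35).
At X, MAX picks L24 (highest: 35).
Terminal value 35.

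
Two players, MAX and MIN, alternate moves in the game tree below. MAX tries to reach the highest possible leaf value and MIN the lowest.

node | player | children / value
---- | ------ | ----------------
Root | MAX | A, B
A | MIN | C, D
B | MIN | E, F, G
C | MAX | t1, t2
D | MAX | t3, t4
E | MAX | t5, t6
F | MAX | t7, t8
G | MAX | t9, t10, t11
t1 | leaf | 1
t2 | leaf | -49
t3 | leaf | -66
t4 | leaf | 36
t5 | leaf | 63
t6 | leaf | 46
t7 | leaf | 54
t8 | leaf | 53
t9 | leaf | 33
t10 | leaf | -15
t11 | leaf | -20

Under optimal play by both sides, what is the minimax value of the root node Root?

33

C (MAX): max(1, -49) = 1
D (MAX): max(-66, 36) = 36
A (MIN): min(1, 36) = 1
E (MAX): max(63, 46) = 63
F (MAX): max(54, 53) = 54
G (MAX): max(33, -15, -20) = 33
B (MIN): min(63, 54, 33) = 33
Root (MAX): max(1, 33) = 33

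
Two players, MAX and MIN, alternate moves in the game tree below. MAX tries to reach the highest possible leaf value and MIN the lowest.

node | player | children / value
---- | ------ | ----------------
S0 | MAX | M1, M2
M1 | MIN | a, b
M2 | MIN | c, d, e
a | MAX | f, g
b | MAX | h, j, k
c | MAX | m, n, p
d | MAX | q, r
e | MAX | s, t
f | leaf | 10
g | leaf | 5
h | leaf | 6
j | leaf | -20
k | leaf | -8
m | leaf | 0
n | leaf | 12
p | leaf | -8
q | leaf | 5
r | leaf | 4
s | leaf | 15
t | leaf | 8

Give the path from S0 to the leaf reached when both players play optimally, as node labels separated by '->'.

a (MAX): max(10, 5) = 10
b (MAX): max(6, -20, -8) = 6
M1 (MIN): min(10, 6) = 6
c (MAX): max(0, 12, -8) = 12
d (MAX): max(5, 4) = 5
e (MAX): max(15, 8) = 15
M2 (MIN): min(12, 5, 15) = 5
S0 (MAX): max(6, 5) = 6
At S0, MAX picks M1 (highest: 6).
At M1, MIN picks b (lowest: 6).
At b, MAX picks h (highest: 6).
Terminal value 6.

S0 -> M1 -> b -> h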